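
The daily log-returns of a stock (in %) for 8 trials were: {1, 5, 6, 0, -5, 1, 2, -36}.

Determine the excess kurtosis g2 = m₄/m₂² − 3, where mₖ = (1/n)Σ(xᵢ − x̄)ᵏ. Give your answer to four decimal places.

x̄ = -3.2500
Σ(xᵢ − x̄)² = 1303.5000 ⇒ m₂ = 162.93750
Σ(xᵢ − x̄)⁴ = 1163876.9063 ⇒ m₄ = 145484.61328
m₂² = 26548.62891
g2 = m₄/m₂² − 3 = 5.47993 − 3 ≈ 2.4799

2.4799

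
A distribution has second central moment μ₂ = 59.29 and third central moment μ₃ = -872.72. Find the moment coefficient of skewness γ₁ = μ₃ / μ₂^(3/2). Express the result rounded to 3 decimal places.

σ = √μ₂ = √59.29 = 7.70000
σ³ = μ₂^(3/2) = 456.53300
γ₁ = μ₃/σ³ = -872.72 / 456.53300 ≈ -1.912

-1.912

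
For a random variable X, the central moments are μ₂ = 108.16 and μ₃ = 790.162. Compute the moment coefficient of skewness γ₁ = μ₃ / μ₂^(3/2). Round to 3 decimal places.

0.702

σ = √μ₂ = √108.16 = 10.40000
σ³ = μ₂^(3/2) = 1124.86400
γ₁ = μ₃/σ³ = 790.162 / 1124.86400 ≈ 0.702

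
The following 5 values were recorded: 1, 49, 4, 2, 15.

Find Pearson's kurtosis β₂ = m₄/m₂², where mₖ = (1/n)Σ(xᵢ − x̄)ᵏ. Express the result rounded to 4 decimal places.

x̄ = 14.2000
Σ(xᵢ − x̄)² = 1638.8000 ⇒ m₂ = 327.76000
Σ(xᵢ − x̄)⁴ = 1529955.5360 ⇒ m₄ = 305991.10720
m₂² = 107426.61760
β₂ = m₄/m₂² = 305991.10720 / 107426.61760 ≈ 2.8484

2.8484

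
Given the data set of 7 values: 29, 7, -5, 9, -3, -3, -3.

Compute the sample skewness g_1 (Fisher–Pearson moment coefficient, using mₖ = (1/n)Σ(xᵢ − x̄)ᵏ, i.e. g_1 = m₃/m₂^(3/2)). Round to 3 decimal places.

1.293

x̄ = (29 + 7 - 5 + 9 - 3 - 3 - 3) / 7 = 4.4286
deviations (xᵢ − x̄): 24.5714, 2.5714, -9.4286, 4.5714, -7.4286, -7.4286, -7.4286
Σ(xᵢ − x̄)² = 885.7143 ⇒ m₂ = 885.7143/7 = 126.53061
Σ(xᵢ − x̄)³ = 12879.6735 ⇒ m₃ = 12879.6735/7 = 1839.95335
m₂^(3/2) = 126.53061^(1.5) = 1423.29005
g_1 = m₃ / m₂^(3/2) = 1839.95335 / 1423.29005 ≈ 1.293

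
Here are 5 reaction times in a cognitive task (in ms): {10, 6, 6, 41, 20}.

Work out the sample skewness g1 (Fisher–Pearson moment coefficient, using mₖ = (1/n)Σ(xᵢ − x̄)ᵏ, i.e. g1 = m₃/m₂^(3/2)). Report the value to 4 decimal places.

x̄ = (10 + 6 + 6 + 41 + 20) / 5 = 16.6000
deviations (xᵢ − x̄): -6.6000, -10.6000, -10.6000, 24.4000, 3.4000
Σ(xᵢ − x̄)² = 875.2000 ⇒ m₂ = 875.2000/5 = 175.04000
Σ(xᵢ − x̄)³ = 11896.5600 ⇒ m₃ = 11896.5600/5 = 2379.31200
m₂^(3/2) = 175.04000^(1.5) = 2315.82617
g1 = m₃ / m₂^(3/2) = 2379.31200 / 2315.82617 ≈ 1.0274

1.0274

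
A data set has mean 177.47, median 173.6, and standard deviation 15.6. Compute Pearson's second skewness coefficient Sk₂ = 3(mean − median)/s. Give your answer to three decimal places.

0.744

Sk₂ = 3(177.47 − 173.6) / 15.6 = 3 × 3.8700 / 15.6
    = 11.6100 / 15.6 ≈ 0.744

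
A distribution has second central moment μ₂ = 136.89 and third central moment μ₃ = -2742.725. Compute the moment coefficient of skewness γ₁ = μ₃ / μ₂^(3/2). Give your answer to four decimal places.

σ = √μ₂ = √136.89 = 11.70000
σ³ = μ₂^(3/2) = 1601.61300
γ₁ = μ₃/σ³ = -2742.725 / 1601.61300 ≈ -1.7125

-1.7125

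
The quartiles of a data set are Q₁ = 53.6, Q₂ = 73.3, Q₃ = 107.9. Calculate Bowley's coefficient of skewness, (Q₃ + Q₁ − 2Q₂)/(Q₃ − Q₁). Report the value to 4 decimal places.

0.2744

numerator: Q₃ + Q₁ − 2Q₂ = 107.9 + 53.6 − 2×73.3 = 14.9000
denominator: Q₃ − Q₁ = 107.9 − 53.6 = 54.3000
Bowley skewness = 14.9000 / 54.3000 ≈ 0.2744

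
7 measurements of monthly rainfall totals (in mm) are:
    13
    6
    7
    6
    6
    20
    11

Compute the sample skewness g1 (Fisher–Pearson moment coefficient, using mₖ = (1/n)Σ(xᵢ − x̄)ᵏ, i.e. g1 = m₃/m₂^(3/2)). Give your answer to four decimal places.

1.0809

x̄ = (13 + 6 + 7 + 6 + 6 + 20 + 11) / 7 = 9.8571
deviations (xᵢ − x̄): 3.1429, -3.8571, -2.8571, -3.8571, -3.8571, 10.1429, 1.1429
Σ(xᵢ − x̄)² = 166.8571 ⇒ m₂ = 166.8571/7 = 23.83673
Σ(xᵢ − x̄)³ = 880.5306 ⇒ m₃ = 880.5306/7 = 125.79009
m₂^(3/2) = 23.83673^(1.5) = 116.37780
g1 = m₃ / m₂^(3/2) = 125.79009 / 116.37780 ≈ 1.0809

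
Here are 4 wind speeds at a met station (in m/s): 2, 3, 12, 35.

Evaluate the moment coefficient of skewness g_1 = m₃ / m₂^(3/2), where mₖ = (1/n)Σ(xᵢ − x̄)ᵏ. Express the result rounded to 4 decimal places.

0.8866

x̄ = (2 + 3 + 12 + 35) / 4 = 13.0000
deviations (xᵢ − x̄): -11.0000, -10.0000, -1.0000, 22.0000
Σ(xᵢ − x̄)² = 706.0000 ⇒ m₂ = 706.0000/4 = 176.50000
Σ(xᵢ − x̄)³ = 8316.0000 ⇒ m₃ = 8316.0000/4 = 2079.00000
m₂^(3/2) = 176.50000^(1.5) = 2344.86079
g_1 = m₃ / m₂^(3/2) = 2079.00000 / 2344.86079 ≈ 0.8866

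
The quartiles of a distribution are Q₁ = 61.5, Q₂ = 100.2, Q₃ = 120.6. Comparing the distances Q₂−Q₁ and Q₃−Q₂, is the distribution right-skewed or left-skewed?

left-skewed

Q₂ − Q₁ = 38.7;  Q₃ − Q₂ = 20.4
Q₂ − Q₁ > Q₃ − Q₂ ⇒ the lower half is more spread out ⇒ left-skewed.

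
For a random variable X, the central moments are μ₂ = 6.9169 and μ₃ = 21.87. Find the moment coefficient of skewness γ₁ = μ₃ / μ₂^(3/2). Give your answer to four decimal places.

σ = √μ₂ = √6.9169 = 2.63000
σ³ = μ₂^(3/2) = 18.19145
γ₁ = μ₃/σ³ = 21.87 / 18.19145 ≈ 1.2022

1.2022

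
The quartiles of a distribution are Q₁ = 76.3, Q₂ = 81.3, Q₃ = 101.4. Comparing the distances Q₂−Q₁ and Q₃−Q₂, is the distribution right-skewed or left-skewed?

right-skewed

Q₂ − Q₁ = 5.0;  Q₃ − Q₂ = 20.1
Q₃ − Q₂ > Q₂ − Q₁ ⇒ the upper half is more spread out ⇒ right-skewed.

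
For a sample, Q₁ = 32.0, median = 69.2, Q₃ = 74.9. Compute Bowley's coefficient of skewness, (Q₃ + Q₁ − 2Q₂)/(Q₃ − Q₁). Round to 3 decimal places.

-0.734

numerator: Q₃ + Q₁ − 2Q₂ = 74.9 + 32.0 − 2×69.2 = -31.5000
denominator: Q₃ − Q₁ = 74.9 − 32.0 = 42.9000
Bowley skewness = -31.5000 / 42.9000 ≈ -0.734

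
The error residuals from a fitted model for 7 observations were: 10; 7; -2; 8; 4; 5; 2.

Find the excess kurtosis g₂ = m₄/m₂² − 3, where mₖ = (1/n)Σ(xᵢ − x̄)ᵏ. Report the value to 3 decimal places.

x̄ = 4.8571
Σ(xᵢ − x̄)² = 96.8571 ⇒ m₂ = 13.83673
Σ(xᵢ − x̄)⁴ = 3096.2974 ⇒ m₄ = 442.32820
m₂² = 191.45523
g₂ = m₄/m₂² − 3 = 2.31035 − 3 ≈ -0.690

-0.690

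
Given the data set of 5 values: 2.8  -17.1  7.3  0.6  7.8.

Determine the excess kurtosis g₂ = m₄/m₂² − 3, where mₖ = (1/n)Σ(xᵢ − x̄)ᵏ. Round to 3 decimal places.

-0.178

x̄ = 0.2800
Σ(xᵢ − x̄)² = 414.3480 ⇒ m₂ = 82.86960
Σ(xᵢ − x̄)⁴ = 96909.7454 ⇒ m₄ = 19381.94908
m₂² = 6867.37060
g₂ = m₄/m₂² − 3 = 2.82232 − 3 ≈ -0.178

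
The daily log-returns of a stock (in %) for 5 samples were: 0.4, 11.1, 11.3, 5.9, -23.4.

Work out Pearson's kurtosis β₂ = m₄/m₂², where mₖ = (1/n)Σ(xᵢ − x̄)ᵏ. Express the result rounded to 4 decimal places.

2.7701

x̄ = 1.0600
Σ(xᵢ − x̄)² = 827.8120 ⇒ m₂ = 165.56240
Σ(xᵢ − x̄)⁴ = 379657.8660 ⇒ m₄ = 75931.57319
m₂² = 27410.90829
β₂ = m₄/m₂² = 75931.57319 / 27410.90829 ≈ 2.7701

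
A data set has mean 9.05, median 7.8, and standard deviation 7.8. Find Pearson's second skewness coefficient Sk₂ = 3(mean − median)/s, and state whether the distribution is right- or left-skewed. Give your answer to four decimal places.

Sk₂ = 3(9.05 − 7.8) / 7.8 = 3 × 1.2500 / 7.8
    = 3.7500 / 7.8 ≈ 0.4808
Sk₂ > 0 ⇒ mean > median ⇒ right-skewed (positive skew).

0.4808, right-skewed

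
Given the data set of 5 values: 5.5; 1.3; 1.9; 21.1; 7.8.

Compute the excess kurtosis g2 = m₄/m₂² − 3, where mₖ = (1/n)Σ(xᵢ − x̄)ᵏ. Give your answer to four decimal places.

x̄ = 7.5200
Σ(xᵢ − x̄)² = 258.8480 ⇒ m₂ = 51.76960
Σ(xᵢ − x̄)⁴ = 36520.4310 ⇒ m₄ = 7304.08620
m₂² = 2680.09148
g2 = m₄/m₂² − 3 = 2.72531 − 3 ≈ -0.2747

-0.2747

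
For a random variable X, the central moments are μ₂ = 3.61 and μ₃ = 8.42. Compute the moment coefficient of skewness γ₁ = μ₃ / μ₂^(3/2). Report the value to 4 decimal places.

σ = √μ₂ = √3.61 = 1.90000
σ³ = μ₂^(3/2) = 6.85900
γ₁ = μ₃/σ³ = 8.42 / 6.85900 ≈ 1.2276

1.2276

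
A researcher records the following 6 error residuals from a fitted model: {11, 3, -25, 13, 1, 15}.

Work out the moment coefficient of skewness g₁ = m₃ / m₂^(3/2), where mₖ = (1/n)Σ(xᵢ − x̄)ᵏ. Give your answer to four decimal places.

x̄ = (11 + 3 - 25 + 13 + 1 + 15) / 6 = 3.0000
deviations (xᵢ − x̄): 8.0000, 0.0000, -28.0000, 10.0000, -2.0000, 12.0000
Σ(xᵢ − x̄)² = 1096.0000 ⇒ m₂ = 1096.0000/6 = 182.66667
Σ(xᵢ − x̄)³ = -18720.0000 ⇒ m₃ = -18720.0000/6 = -3120.00000
m₂^(3/2) = 182.66667^(1.5) = 2468.81732
g₁ = m₃ / m₂^(3/2) = -3120.00000 / 2468.81732 ≈ -1.2638

-1.2638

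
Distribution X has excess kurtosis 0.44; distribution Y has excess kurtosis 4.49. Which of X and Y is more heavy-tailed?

Higher excess kurtosis ⇒ heavier tails relative to the normal distribution.
0.44 vs 4.49: the larger is 4.49, so Y has heavier tails.

Y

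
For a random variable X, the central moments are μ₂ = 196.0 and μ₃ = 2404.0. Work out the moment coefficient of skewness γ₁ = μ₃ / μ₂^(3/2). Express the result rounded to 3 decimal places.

0.876

σ = √μ₂ = √196.0 = 14.00000
σ³ = μ₂^(3/2) = 2744.00000
γ₁ = μ₃/σ³ = 2404.0 / 2744.00000 ≈ 0.876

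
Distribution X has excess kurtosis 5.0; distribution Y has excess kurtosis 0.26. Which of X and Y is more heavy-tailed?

X

Higher excess kurtosis ⇒ heavier tails relative to the normal distribution.
5.0 vs 0.26: the larger is 5.0, so X has heavier tails.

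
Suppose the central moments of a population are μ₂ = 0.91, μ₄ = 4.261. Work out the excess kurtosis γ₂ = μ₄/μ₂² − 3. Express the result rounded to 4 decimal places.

2.1455

μ₂² = 0.91² = 0.82810
μ₄/μ₂² = 4.261 / 0.82810 = 5.14551
γ₂ = 5.14551 − 3 ≈ 2.1455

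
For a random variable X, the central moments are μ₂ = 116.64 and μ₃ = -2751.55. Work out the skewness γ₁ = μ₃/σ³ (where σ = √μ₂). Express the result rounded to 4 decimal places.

-2.1843

σ = √μ₂ = √116.64 = 10.80000
σ³ = μ₂^(3/2) = 1259.71200
γ₁ = μ₃/σ³ = -2751.55 / 1259.71200 ≈ -2.1843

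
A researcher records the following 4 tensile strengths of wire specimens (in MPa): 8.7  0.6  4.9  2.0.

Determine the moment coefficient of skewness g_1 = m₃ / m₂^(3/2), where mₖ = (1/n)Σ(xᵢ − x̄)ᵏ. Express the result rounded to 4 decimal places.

0.4318

x̄ = (8.7 + 0.6 + 4.9 + 2.0) / 4 = 4.0500
deviations (xᵢ − x̄): 4.6500, -3.4500, 0.8500, -2.0500
Σ(xᵢ − x̄)² = 38.4500 ⇒ m₂ = 38.4500/4 = 9.61250
Σ(xᵢ − x̄)³ = 51.4800 ⇒ m₃ = 51.4800/4 = 12.87000
m₂^(3/2) = 9.61250^(1.5) = 29.80263
g_1 = m₃ / m₂^(3/2) = 12.87000 / 29.80263 ≈ 0.4318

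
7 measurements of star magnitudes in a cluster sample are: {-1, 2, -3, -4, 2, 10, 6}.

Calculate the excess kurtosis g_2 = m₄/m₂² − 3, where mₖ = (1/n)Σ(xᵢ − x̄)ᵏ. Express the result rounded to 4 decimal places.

x̄ = 1.7143
Σ(xᵢ − x̄)² = 149.4286 ⇒ m₂ = 21.34694
Σ(xᵢ − x̄)⁴ = 6665.0437 ⇒ m₄ = 952.14910
m₂² = 455.69180
g_2 = m₄/m₂² − 3 = 2.08946 − 3 ≈ -0.9105

-0.9105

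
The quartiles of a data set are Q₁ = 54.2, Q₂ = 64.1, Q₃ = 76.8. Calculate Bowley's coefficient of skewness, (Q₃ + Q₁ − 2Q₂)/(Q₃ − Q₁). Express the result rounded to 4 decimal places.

numerator: Q₃ + Q₁ − 2Q₂ = 76.8 + 54.2 − 2×64.1 = 2.8000
denominator: Q₃ − Q₁ = 76.8 − 54.2 = 22.6000
Bowley skewness = 2.8000 / 22.6000 ≈ 0.1239

0.1239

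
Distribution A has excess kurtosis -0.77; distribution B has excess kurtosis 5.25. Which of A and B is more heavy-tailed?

B

Higher excess kurtosis ⇒ heavier tails relative to the normal distribution.
-0.77 vs 5.25: the larger is 5.25, so B has heavier tails. (B is leptokurtic — heavier-than-normal tails; the other is platykurtic.)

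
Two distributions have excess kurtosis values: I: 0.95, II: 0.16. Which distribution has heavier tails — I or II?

I

Higher excess kurtosis ⇒ heavier tails relative to the normal distribution.
0.95 vs 0.16: the larger is 0.95, so I has heavier tails.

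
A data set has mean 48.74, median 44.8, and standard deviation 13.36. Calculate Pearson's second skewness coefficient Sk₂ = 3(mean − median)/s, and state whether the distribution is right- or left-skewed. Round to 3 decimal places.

0.885, right-skewed

Sk₂ = 3(48.74 − 44.8) / 13.36 = 3 × 3.9400 / 13.36
    = 11.8200 / 13.36 ≈ 0.885
Sk₂ > 0 ⇒ mean > median ⇒ right-skewed (positive skew).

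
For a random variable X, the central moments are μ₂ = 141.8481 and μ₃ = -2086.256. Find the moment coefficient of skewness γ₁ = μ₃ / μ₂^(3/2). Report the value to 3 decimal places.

σ = √μ₂ = √141.8481 = 11.91000
σ³ = μ₂^(3/2) = 1689.41087
γ₁ = μ₃/σ³ = -2086.256 / 1689.41087 ≈ -1.235

-1.235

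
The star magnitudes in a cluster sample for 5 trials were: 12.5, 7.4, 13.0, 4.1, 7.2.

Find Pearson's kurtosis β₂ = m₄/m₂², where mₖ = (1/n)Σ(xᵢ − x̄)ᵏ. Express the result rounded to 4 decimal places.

x̄ = 8.8400
Σ(xᵢ − x̄)² = 57.9320 ⇒ m₂ = 11.58640
Σ(xᵢ − x̄)⁴ = 995.2527 ⇒ m₄ = 199.05054
m₂² = 134.24466
β₂ = m₄/m₂² = 199.05054 / 134.24466 ≈ 1.4827

1.4827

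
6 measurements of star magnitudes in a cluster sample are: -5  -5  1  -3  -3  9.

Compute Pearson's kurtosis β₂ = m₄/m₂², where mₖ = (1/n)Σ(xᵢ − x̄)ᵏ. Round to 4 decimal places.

3.0556

x̄ = -1.0000
Σ(xᵢ − x̄)² = 144.0000 ⇒ m₂ = 24.00000
Σ(xᵢ − x̄)⁴ = 10560.0000 ⇒ m₄ = 1760.00000
m₂² = 576.00000
β₂ = m₄/m₂² = 1760.00000 / 576.00000 ≈ 3.0556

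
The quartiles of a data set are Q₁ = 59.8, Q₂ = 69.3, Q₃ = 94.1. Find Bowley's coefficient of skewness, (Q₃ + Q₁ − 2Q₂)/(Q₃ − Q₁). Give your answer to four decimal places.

0.4461

numerator: Q₃ + Q₁ − 2Q₂ = 94.1 + 59.8 − 2×69.3 = 15.3000
denominator: Q₃ − Q₁ = 94.1 − 59.8 = 34.3000
Bowley skewness = 15.3000 / 34.3000 ≈ 0.4461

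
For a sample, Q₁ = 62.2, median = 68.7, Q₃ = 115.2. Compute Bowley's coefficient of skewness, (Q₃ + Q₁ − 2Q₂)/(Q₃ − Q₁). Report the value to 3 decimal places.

numerator: Q₃ + Q₁ − 2Q₂ = 115.2 + 62.2 − 2×68.7 = 40.0000
denominator: Q₃ − Q₁ = 115.2 − 62.2 = 53.0000
Bowley skewness = 40.0000 / 53.0000 ≈ 0.755

0.755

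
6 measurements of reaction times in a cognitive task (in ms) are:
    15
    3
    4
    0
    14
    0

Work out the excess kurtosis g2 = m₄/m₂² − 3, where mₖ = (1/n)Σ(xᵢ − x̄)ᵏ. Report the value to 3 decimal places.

x̄ = 6.0000
Σ(xᵢ − x̄)² = 230.0000 ⇒ m₂ = 38.33333
Σ(xᵢ − x̄)⁴ = 13346.0000 ⇒ m₄ = 2224.33333
m₂² = 1469.44444
g2 = m₄/m₂² − 3 = 1.51372 − 3 ≈ -1.486

-1.486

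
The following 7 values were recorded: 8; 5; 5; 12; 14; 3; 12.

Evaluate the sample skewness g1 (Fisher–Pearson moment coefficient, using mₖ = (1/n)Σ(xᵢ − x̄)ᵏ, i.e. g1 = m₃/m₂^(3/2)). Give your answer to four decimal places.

0.0538

x̄ = (8 + 5 + 5 + 12 + 14 + 3 + 12) / 7 = 8.4286
deviations (xᵢ − x̄): -0.4286, -3.4286, -3.4286, 3.5714, 5.5714, -5.4286, 3.5714
Σ(xᵢ − x̄)² = 109.7143 ⇒ m₂ = 109.7143/7 = 15.67347
Σ(xᵢ − x̄)³ = 23.3878 ⇒ m₃ = 23.3878/7 = 3.34111
m₂^(3/2) = 15.67347^(1.5) = 62.05085
g1 = m₃ / m₂^(3/2) = 3.34111 / 62.05085 ≈ 0.0538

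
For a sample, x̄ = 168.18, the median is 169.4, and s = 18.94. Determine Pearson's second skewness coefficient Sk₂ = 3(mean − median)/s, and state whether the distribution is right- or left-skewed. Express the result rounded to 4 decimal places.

-0.1932, left-skewed

Sk₂ = 3(168.18 − 169.4) / 18.94 = 3 × -1.2200 / 18.94
    = -3.6600 / 18.94 ≈ -0.1932
Sk₂ < 0 ⇒ mean < median ⇒ left-skewed (negative skew).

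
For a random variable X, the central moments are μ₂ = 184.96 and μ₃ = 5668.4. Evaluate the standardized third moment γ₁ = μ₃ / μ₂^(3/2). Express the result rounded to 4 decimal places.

2.2534

σ = √μ₂ = √184.96 = 13.60000
σ³ = μ₂^(3/2) = 2515.45600
γ₁ = μ₃/σ³ = 5668.4 / 2515.45600 ≈ 2.2534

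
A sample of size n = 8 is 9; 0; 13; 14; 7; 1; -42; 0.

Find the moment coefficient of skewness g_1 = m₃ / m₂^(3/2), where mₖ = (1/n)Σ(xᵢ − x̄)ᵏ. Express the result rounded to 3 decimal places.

-1.837

x̄ = (9 + 0 + 13 + 14 + 7 + 1 - 42 + 0) / 8 = 0.2500
deviations (xᵢ − x̄): 8.7500, -0.2500, 12.7500, 13.7500, 6.7500, 0.7500, -42.2500, -0.2500
Σ(xᵢ − x̄)² = 2259.5000 ⇒ m₂ = 2259.5000/8 = 282.43750
Σ(xᵢ − x̄)³ = -69768.7500 ⇒ m₃ = -69768.7500/8 = -8721.09375
m₂^(3/2) = 282.43750^(1.5) = 4746.60987
g_1 = m₃ / m₂^(3/2) = -8721.09375 / 4746.60987 ≈ -1.837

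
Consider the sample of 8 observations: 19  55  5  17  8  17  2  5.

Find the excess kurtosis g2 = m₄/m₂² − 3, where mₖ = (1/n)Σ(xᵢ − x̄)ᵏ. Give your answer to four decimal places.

x̄ = 16.0000
Σ(xᵢ − x̄)² = 2034.0000 ⇒ m₂ = 254.25000
Σ(xᵢ − x̄)⁴ = 2385318.0000 ⇒ m₄ = 298164.75000
m₂² = 64643.06250
g2 = m₄/m₂² − 3 = 4.61248 − 3 ≈ 1.6125

1.6125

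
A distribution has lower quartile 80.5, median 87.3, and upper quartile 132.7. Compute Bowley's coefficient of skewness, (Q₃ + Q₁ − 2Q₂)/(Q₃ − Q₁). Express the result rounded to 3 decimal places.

0.739

numerator: Q₃ + Q₁ − 2Q₂ = 132.7 + 80.5 − 2×87.3 = 38.6000
denominator: Q₃ − Q₁ = 132.7 − 80.5 = 52.2000
Bowley skewness = 38.6000 / 52.2000 ≈ 0.739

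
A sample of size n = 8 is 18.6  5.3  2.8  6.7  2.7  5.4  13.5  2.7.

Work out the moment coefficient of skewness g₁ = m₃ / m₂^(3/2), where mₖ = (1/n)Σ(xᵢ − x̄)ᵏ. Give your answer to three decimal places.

x̄ = (18.6 + 5.3 + 2.8 + 6.7 + 2.7 + 5.4 + 13.5 + 2.7) / 8 = 7.2125
deviations (xᵢ − x̄): 11.3875, -1.9125, -4.4125, -0.5125, -4.5125, -1.8125, 6.2875, -4.5125
Σ(xᵢ − x̄)² = 236.6088 ⇒ m₂ = 236.6088/8 = 29.57609
Σ(xᵢ − x̄)³ = 1442.4682 ⇒ m₃ = 1442.4682/8 = 180.30852
m₂^(3/2) = 29.57609^(1.5) = 160.84635
g₁ = m₃ / m₂^(3/2) = 180.30852 / 160.84635 ≈ 1.121

1.121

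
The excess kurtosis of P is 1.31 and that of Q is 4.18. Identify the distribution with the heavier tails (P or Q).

Higher excess kurtosis ⇒ heavier tails relative to the normal distribution.
1.31 vs 4.18: the larger is 4.18, so Q has heavier tails.

Q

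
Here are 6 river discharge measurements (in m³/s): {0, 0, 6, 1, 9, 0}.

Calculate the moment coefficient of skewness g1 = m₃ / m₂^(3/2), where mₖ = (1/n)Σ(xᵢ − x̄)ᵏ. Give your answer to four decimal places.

0.8600

x̄ = (0 + 0 + 6 + 1 + 9 + 0) / 6 = 2.6667
deviations (xᵢ − x̄): -2.6667, -2.6667, 3.3333, -1.6667, 6.3333, -2.6667
Σ(xᵢ − x̄)² = 75.3333 ⇒ m₂ = 75.3333/6 = 12.55556
Σ(xᵢ − x̄)³ = 229.5556 ⇒ m₃ = 229.5556/6 = 38.25926
m₂^(3/2) = 12.55556^(1.5) = 44.48913
g1 = m₃ / m₂^(3/2) = 38.25926 / 44.48913 ≈ 0.8600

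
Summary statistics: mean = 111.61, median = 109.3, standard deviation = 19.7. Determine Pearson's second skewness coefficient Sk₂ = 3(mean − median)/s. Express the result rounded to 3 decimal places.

Sk₂ = 3(111.61 − 109.3) / 19.7 = 3 × 2.3100 / 19.7
    = 6.9300 / 19.7 ≈ 0.352

0.352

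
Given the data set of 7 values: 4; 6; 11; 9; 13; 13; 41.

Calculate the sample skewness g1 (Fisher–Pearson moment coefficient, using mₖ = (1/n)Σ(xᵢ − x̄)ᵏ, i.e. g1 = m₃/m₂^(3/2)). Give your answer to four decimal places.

x̄ = (4 + 6 + 11 + 9 + 13 + 13 + 41) / 7 = 13.8571
deviations (xᵢ − x̄): -9.8571, -7.8571, -2.8571, -4.8571, -0.8571, -0.8571, 27.1429
Σ(xᵢ − x̄)² = 928.8571 ⇒ m₂ = 928.8571/7 = 132.69388
Σ(xᵢ − x̄)³ = 18415.1020 ⇒ m₃ = 18415.1020/7 = 2630.72886
m₂^(3/2) = 132.69388^(1.5) = 1528.53831
g1 = m₃ / m₂^(3/2) = 2630.72886 / 1528.53831 ≈ 1.7211

1.7211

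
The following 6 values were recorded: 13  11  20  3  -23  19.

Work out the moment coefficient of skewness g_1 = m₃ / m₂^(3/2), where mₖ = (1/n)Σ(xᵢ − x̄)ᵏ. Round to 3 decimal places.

x̄ = (13 + 11 + 20 + 3 - 23 + 19) / 6 = 7.1667
deviations (xᵢ − x̄): 5.8333, 3.8333, 12.8333, -4.1667, -30.1667, 11.8333
Σ(xᵢ − x̄)² = 1280.8333 ⇒ m₂ = 1280.8333/6 = 213.47222
Σ(xᵢ − x̄)³ = -23499.4444 ⇒ m₃ = -23499.4444/6 = -3916.57407
m₂^(3/2) = 213.47222^(1.5) = 3118.97617
g_1 = m₃ / m₂^(3/2) = -3916.57407 / 3118.97617 ≈ -1.256

-1.256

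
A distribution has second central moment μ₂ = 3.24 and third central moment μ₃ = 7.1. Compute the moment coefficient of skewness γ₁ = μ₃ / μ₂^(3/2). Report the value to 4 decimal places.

σ = √μ₂ = √3.24 = 1.80000
σ³ = μ₂^(3/2) = 5.83200
γ₁ = μ₃/σ³ = 7.1 / 5.83200 ≈ 1.2174

1.2174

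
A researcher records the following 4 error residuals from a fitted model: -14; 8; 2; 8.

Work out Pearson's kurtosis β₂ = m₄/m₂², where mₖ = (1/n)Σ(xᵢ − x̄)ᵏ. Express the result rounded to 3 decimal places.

x̄ = 1.0000
Σ(xᵢ − x̄)² = 324.0000 ⇒ m₂ = 81.00000
Σ(xᵢ − x̄)⁴ = 55428.0000 ⇒ m₄ = 13857.00000
m₂² = 6561.00000
β₂ = m₄/m₂² = 13857.00000 / 6561.00000 ≈ 2.112

2.112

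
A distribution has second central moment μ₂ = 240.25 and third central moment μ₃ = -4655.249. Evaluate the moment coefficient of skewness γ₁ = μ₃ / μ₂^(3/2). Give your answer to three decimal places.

-1.250

σ = √μ₂ = √240.25 = 15.50000
σ³ = μ₂^(3/2) = 3723.87500
γ₁ = μ₃/σ³ = -4655.249 / 3723.87500 ≈ -1.250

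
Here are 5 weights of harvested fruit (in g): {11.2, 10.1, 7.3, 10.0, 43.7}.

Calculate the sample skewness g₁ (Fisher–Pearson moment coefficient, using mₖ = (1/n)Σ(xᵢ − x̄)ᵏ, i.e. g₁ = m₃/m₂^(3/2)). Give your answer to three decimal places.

x̄ = (11.2 + 10.1 + 7.3 + 10.0 + 43.7) / 5 = 16.4600
deviations (xᵢ − x̄): -5.2600, -6.3600, -9.1600, -6.4600, 27.2400
Σ(xᵢ − x̄)² = 935.7720 ⇒ m₂ = 935.7720/5 = 187.15440
Σ(xᵢ − x̄)³ = 18771.6070 ⇒ m₃ = 18771.6070/5 = 3754.32139
m₂^(3/2) = 187.15440^(1.5) = 2560.35428
g₁ = m₃ / m₂^(3/2) = 3754.32139 / 2560.35428 ≈ 1.466

1.466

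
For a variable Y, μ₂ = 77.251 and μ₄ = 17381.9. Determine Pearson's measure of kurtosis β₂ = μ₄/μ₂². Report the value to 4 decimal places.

μ₂² = 77.251² = 5967.71700
μ₄/μ₂² = 17381.9 / 5967.71700 = 2.91265
β₂ ≈ 2.9127

2.9127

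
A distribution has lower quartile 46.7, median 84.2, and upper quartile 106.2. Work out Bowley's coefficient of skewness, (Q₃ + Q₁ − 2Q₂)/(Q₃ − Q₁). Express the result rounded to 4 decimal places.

numerator: Q₃ + Q₁ − 2Q₂ = 106.2 + 46.7 − 2×84.2 = -15.5000
denominator: Q₃ − Q₁ = 106.2 − 46.7 = 59.5000
Bowley skewness = -15.5000 / 59.5000 ≈ -0.2605

-0.2605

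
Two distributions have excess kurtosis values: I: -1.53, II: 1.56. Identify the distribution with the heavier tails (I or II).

II

Higher excess kurtosis ⇒ heavier tails relative to the normal distribution.
-1.53 vs 1.56: the larger is 1.56, so II has heavier tails. (II is leptokurtic — heavier-than-normal tails; the other is platykurtic.)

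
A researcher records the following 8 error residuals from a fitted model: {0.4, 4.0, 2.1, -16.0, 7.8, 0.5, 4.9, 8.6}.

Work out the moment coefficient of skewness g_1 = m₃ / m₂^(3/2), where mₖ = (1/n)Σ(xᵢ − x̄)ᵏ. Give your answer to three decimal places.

-1.578

x̄ = (0.4 + 4.0 + 2.1 - 16.0 + 7.8 + 0.5 + 4.9 + 8.6) / 8 = 1.5375
deviations (xᵢ − x̄): -1.1375, 2.4625, 0.5625, -17.5375, 6.2625, -1.0375, 3.3625, 7.0625
Σ(xᵢ − x̄)² = 416.7188 ⇒ m₂ = 416.7188/8 = 52.08984
Σ(xᵢ − x̄)³ = -4745.4843 ⇒ m₃ = -4745.4843/8 = -593.18554
m₂^(3/2) = 52.08984^(1.5) = 375.94956
g_1 = m₃ / m₂^(3/2) = -593.18554 / 375.94956 ≈ -1.578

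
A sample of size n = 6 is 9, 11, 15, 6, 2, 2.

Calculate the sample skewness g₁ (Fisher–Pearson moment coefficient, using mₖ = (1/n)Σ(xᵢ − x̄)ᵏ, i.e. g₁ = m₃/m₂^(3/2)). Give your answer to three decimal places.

x̄ = (9 + 11 + 15 + 6 + 2 + 2) / 6 = 7.5000
deviations (xᵢ − x̄): 1.5000, 3.5000, 7.5000, -1.5000, -5.5000, -5.5000
Σ(xᵢ − x̄)² = 133.5000 ⇒ m₂ = 133.5000/6 = 22.25000
Σ(xᵢ − x̄)³ = 132.0000 ⇒ m₃ = 132.0000/6 = 22.00000
m₂^(3/2) = 22.25000^(1.5) = 104.95304
g₁ = m₃ / m₂^(3/2) = 22.00000 / 104.95304 ≈ 0.210

0.210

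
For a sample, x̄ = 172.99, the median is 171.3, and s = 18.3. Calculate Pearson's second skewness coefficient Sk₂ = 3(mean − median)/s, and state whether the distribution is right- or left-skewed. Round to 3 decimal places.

Sk₂ = 3(172.99 − 171.3) / 18.3 = 3 × 1.6900 / 18.3
    = 5.0700 / 18.3 ≈ 0.277
Sk₂ > 0 ⇒ mean > median ⇒ right-skewed (positive skew).

0.277, right-skewed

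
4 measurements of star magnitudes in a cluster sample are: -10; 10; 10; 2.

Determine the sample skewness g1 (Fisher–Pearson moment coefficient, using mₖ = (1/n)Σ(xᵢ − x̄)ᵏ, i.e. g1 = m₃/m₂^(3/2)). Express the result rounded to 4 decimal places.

-0.6893

x̄ = (-10 + 10 + 10 + 2) / 4 = 3.0000
deviations (xᵢ − x̄): -13.0000, 7.0000, 7.0000, -1.0000
Σ(xᵢ − x̄)² = 268.0000 ⇒ m₂ = 268.0000/4 = 67.00000
Σ(xᵢ − x̄)³ = -1512.0000 ⇒ m₃ = -1512.0000/4 = -378.00000
m₂^(3/2) = 67.00000^(1.5) = 548.41864
g1 = m₃ / m₂^(3/2) = -378.00000 / 548.41864 ≈ -0.6893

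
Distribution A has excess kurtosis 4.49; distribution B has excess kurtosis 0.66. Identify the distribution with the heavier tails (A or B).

A

Higher excess kurtosis ⇒ heavier tails relative to the normal distribution.
4.49 vs 0.66: the larger is 4.49, so A has heavier tails.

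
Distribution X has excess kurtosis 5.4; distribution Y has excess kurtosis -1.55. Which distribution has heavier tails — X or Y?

X

Higher excess kurtosis ⇒ heavier tails relative to the normal distribution.
5.4 vs -1.55: the larger is 5.4, so X has heavier tails. (X is leptokurtic — heavier-than-normal tails; the other is platykurtic.)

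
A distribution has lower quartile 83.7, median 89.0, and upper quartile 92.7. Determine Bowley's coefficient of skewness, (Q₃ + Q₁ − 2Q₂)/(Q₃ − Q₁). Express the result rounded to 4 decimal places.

numerator: Q₃ + Q₁ − 2Q₂ = 92.7 + 83.7 − 2×89.0 = -1.6000
denominator: Q₃ − Q₁ = 92.7 − 83.7 = 9.0000
Bowley skewness = -1.6000 / 9.0000 ≈ -0.1778

-0.1778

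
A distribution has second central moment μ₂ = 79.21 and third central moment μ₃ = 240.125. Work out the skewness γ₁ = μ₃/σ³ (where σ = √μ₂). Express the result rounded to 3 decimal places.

0.341

σ = √μ₂ = √79.21 = 8.90000
σ³ = μ₂^(3/2) = 704.96900
γ₁ = μ₃/σ³ = 240.125 / 704.96900 ≈ 0.341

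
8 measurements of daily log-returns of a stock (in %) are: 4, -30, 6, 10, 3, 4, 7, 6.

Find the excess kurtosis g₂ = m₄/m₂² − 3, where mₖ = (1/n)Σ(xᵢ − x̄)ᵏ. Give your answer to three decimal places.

x̄ = 1.2500
Σ(xᵢ − x̄)² = 1149.5000 ⇒ m₂ = 143.68750
Σ(xᵢ − x̄)⁴ = 961771.1563 ⇒ m₄ = 120221.39453
m₂² = 20646.09766
g₂ = m₄/m₂² − 3 = 5.82296 − 3 ≈ 2.823

2.823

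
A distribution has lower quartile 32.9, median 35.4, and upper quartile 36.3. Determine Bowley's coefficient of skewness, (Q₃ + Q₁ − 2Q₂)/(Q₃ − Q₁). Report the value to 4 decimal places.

-0.4706

numerator: Q₃ + Q₁ − 2Q₂ = 36.3 + 32.9 − 2×35.4 = -1.6000
denominator: Q₃ − Q₁ = 36.3 − 32.9 = 3.4000
Bowley skewness = -1.6000 / 3.4000 ≈ -0.4706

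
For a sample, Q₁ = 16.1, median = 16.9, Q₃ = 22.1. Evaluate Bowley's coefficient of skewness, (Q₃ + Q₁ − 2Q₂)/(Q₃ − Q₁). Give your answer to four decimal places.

0.7333

numerator: Q₃ + Q₁ − 2Q₂ = 22.1 + 16.1 − 2×16.9 = 4.4000
denominator: Q₃ − Q₁ = 22.1 − 16.1 = 6.0000
Bowley skewness = 4.4000 / 6.0000 ≈ 0.7333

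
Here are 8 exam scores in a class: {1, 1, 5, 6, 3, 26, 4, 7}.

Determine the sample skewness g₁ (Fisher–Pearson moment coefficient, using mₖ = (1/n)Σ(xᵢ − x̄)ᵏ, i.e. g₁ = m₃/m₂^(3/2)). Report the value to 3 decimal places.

1.951

x̄ = (1 + 1 + 5 + 6 + 3 + 26 + 4 + 7) / 8 = 6.6250
deviations (xᵢ − x̄): -5.6250, -5.6250, -1.6250, -0.6250, -3.6250, 19.3750, -2.6250, 0.3750
Σ(xᵢ − x̄)² = 461.8750 ⇒ m₂ = 461.8750/8 = 57.73438
Σ(xᵢ − x̄)³ = 6847.0313 ⇒ m₃ = 6847.0313/8 = 855.87891
m₂^(3/2) = 57.73438^(1.5) = 438.68391
g₁ = m₃ / m₂^(3/2) = 855.87891 / 438.68391 ≈ 1.951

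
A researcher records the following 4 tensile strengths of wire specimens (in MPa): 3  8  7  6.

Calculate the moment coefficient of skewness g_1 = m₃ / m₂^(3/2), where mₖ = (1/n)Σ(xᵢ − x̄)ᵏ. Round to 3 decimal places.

x̄ = (3 + 8 + 7 + 6) / 4 = 6.0000
deviations (xᵢ − x̄): -3.0000, 2.0000, 1.0000, 0.0000
Σ(xᵢ − x̄)² = 14.0000 ⇒ m₂ = 14.0000/4 = 3.50000
Σ(xᵢ − x̄)³ = -18.0000 ⇒ m₃ = -18.0000/4 = -4.50000
m₂^(3/2) = 3.50000^(1.5) = 6.54790
g_1 = m₃ / m₂^(3/2) = -4.50000 / 6.54790 ≈ -0.687

-0.687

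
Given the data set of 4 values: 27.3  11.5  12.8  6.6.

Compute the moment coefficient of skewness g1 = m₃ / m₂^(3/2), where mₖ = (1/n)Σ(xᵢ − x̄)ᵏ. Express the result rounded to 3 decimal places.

x̄ = (27.3 + 11.5 + 12.8 + 6.6) / 4 = 14.5500
deviations (xᵢ − x̄): 12.7500, -3.0500, -1.7500, -7.9500
Σ(xᵢ − x̄)² = 238.1300 ⇒ m₂ = 238.1300/4 = 59.53250
Σ(xᵢ − x̄)³ = 1536.4800 ⇒ m₃ = 1536.4800/4 = 384.12000
m₂^(3/2) = 59.53250^(1.5) = 459.33674
g1 = m₃ / m₂^(3/2) = 384.12000 / 459.33674 ≈ 0.836

0.836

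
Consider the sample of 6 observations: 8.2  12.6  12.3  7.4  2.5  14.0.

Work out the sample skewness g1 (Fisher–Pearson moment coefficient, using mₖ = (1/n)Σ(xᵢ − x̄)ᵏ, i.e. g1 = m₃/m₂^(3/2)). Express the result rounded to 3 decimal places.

-0.580

x̄ = (8.2 + 12.6 + 12.3 + 7.4 + 2.5 + 14.0) / 6 = 9.5000
deviations (xᵢ − x̄): -1.3000, 3.1000, 2.8000, -2.1000, -7.0000, 4.5000
Σ(xᵢ − x̄)² = 92.8000 ⇒ m₂ = 92.8000/6 = 15.46667
Σ(xᵢ − x̄)³ = -211.5900 ⇒ m₃ = -211.5900/6 = -35.26500
m₂^(3/2) = 15.46667^(1.5) = 60.82682
g1 = m₃ / m₂^(3/2) = -35.26500 / 60.82682 ≈ -0.580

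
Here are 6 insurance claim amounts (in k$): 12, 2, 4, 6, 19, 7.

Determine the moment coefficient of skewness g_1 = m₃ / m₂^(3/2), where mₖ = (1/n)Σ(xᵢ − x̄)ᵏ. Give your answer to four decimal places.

x̄ = (12 + 2 + 4 + 6 + 19 + 7) / 6 = 8.3333
deviations (xᵢ − x̄): 3.6667, -6.3333, -4.3333, -2.3333, 10.6667, -1.3333
Σ(xᵢ − x̄)² = 193.3333 ⇒ m₂ = 193.3333/6 = 32.22222
Σ(xᵢ − x̄)³ = 912.4444 ⇒ m₃ = 912.4444/6 = 152.07407
m₂^(3/2) = 32.22222^(1.5) = 182.90822
g_1 = m₃ / m₂^(3/2) = 152.07407 / 182.90822 ≈ 0.8314

0.8314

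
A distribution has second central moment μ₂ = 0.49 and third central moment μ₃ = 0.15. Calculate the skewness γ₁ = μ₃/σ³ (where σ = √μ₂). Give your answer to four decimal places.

0.4373

σ = √μ₂ = √0.49 = 0.70000
σ³ = μ₂^(3/2) = 0.34300
γ₁ = μ₃/σ³ = 0.15 / 0.34300 ≈ 0.4373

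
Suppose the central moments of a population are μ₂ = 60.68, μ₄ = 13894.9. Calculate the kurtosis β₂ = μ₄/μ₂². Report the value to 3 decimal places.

3.774

μ₂² = 60.68² = 3682.06240
μ₄/μ₂² = 13894.9 / 3682.06240 = 3.77367
β₂ ≈ 3.774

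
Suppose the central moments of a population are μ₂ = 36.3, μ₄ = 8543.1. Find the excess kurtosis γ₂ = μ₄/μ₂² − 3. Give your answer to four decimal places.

μ₂² = 36.3² = 1317.69000
μ₄/μ₂² = 8543.1 / 1317.69000 = 6.48339
γ₂ = 6.48339 − 3 ≈ 3.4834

3.4834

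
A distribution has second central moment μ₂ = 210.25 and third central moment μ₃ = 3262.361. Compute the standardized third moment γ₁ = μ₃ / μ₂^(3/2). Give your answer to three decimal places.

1.070

σ = √μ₂ = √210.25 = 14.50000
σ³ = μ₂^(3/2) = 3048.62500
γ₁ = μ₃/σ³ = 3262.361 / 3048.62500 ≈ 1.070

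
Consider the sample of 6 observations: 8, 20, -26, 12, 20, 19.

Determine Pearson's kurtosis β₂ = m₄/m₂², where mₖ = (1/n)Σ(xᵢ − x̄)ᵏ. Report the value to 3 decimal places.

x̄ = 8.8333
Σ(xᵢ − x̄)² = 1576.8333 ⇒ m₂ = 262.80556
Σ(xᵢ − x̄)⁴ = 1514127.1528 ⇒ m₄ = 252354.52546
m₂² = 69066.76003
β₂ = m₄/m₂² = 252354.52546 / 69066.76003 ≈ 3.654

3.654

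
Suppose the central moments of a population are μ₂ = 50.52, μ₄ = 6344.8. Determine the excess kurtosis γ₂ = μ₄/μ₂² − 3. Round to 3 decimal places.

μ₂² = 50.52² = 2552.27040
μ₄/μ₂² = 6344.8 / 2552.27040 = 2.48594
γ₂ = 2.48594 − 3 ≈ -0.514

-0.514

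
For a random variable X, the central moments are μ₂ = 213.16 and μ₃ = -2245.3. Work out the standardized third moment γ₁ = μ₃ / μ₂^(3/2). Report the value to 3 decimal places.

-0.721

σ = √μ₂ = √213.16 = 14.60000
σ³ = μ₂^(3/2) = 3112.13600
γ₁ = μ₃/σ³ = -2245.3 / 3112.13600 ≈ -0.721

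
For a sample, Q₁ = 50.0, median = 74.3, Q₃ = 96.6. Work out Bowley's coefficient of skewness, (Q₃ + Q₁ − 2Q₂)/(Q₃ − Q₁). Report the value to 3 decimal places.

numerator: Q₃ + Q₁ − 2Q₂ = 96.6 + 50.0 − 2×74.3 = -2.0000
denominator: Q₃ − Q₁ = 96.6 − 50.0 = 46.6000
Bowley skewness = -2.0000 / 46.6000 ≈ -0.043

-0.043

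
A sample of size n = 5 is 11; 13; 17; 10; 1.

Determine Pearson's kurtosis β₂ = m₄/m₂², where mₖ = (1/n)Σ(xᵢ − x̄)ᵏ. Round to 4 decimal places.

2.5161

x̄ = 10.4000
Σ(xᵢ − x̄)² = 139.2000 ⇒ m₂ = 27.84000
Σ(xᵢ − x̄)⁴ = 9750.8160 ⇒ m₄ = 1950.16320
m₂² = 775.06560
β₂ = m₄/m₂² = 1950.16320 / 775.06560 ≈ 2.5161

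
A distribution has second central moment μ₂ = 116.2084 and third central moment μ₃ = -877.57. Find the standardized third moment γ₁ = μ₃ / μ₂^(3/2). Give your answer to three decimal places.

σ = √μ₂ = √116.2084 = 10.78000
σ³ = μ₂^(3/2) = 1252.72655
γ₁ = μ₃/σ³ = -877.57 / 1252.72655 ≈ -0.701

-0.701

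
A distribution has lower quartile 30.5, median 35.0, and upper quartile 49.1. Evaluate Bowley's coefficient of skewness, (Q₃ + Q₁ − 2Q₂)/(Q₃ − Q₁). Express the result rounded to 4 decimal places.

0.5161

numerator: Q₃ + Q₁ − 2Q₂ = 49.1 + 30.5 − 2×35.0 = 9.6000
denominator: Q₃ − Q₁ = 49.1 − 30.5 = 18.6000
Bowley skewness = 9.6000 / 18.6000 ≈ 0.5161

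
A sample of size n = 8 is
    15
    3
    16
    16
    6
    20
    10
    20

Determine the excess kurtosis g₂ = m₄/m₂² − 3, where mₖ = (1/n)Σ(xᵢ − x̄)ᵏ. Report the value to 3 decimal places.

x̄ = 13.2500
Σ(xᵢ − x̄)² = 277.5000 ⇒ m₂ = 34.68750
Σ(xᵢ − x̄)⁴ = 18188.1563 ⇒ m₄ = 2273.51953
m₂² = 1203.22266
g₂ = m₄/m₂² − 3 = 1.88953 − 3 ≈ -1.110

-1.110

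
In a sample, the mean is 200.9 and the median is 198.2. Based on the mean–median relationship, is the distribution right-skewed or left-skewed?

mean − median = 200.9 − 198.2 = 2.7
mean > median ⇒ the longer tail is on the right ⇒ right-skewed (positively skewed).

right-skewed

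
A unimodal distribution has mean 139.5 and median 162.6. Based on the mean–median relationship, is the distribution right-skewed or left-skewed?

left-skewed

mean − median = 139.5 − 162.6 = -23.1
mean < median ⇒ the longer tail is on the left ⇒ left-skewed (negatively skewed).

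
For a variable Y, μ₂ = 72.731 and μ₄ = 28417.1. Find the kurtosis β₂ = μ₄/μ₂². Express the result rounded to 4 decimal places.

5.3721

μ₂² = 72.731² = 5289.79836
μ₄/μ₂² = 28417.1 / 5289.79836 = 5.37206
β₂ ≈ 5.3721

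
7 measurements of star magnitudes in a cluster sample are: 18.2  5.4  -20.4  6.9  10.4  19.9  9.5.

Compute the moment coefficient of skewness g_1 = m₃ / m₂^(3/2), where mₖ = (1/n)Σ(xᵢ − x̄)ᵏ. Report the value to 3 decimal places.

x̄ = (18.2 + 5.4 - 20.4 + 6.9 + 10.4 + 19.9 + 9.5) / 7 = 7.1286
deviations (xᵢ − x̄): 11.0714, -1.7286, -27.5286, -0.2286, 3.2714, 12.7714, 2.3714
Σ(xᵢ − x̄)² = 1062.8743 ⇒ m₂ = 1062.8743/7 = 151.83918
Σ(xᵢ − x̄)³ = -17378.3557 ⇒ m₃ = -17378.3557/7 = -2482.62224
m₂^(3/2) = 151.83918^(1.5) = 1871.00863
g_1 = m₃ / m₂^(3/2) = -2482.62224 / 1871.00863 ≈ -1.327

-1.327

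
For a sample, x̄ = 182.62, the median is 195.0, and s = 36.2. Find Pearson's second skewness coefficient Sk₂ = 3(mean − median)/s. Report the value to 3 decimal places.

Sk₂ = 3(182.62 − 195.0) / 36.2 = 3 × -12.3800 / 36.2
    = -37.1400 / 36.2 ≈ -1.026

-1.026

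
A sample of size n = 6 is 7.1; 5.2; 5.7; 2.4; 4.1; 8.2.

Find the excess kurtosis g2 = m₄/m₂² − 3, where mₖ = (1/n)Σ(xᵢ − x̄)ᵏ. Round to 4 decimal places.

x̄ = 5.4500
Σ(xᵢ − x̄)² = 21.5350 ⇒ m₂ = 3.58917
Σ(xᵢ − x̄)⁴ = 154.4692 ⇒ m₄ = 25.74487
m₂² = 12.88212
g2 = m₄/m₂² − 3 = 1.99850 − 3 ≈ -1.0015

-1.0015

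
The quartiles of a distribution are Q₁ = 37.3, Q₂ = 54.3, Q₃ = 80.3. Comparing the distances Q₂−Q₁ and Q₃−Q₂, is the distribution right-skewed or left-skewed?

right-skewed

Q₂ − Q₁ = 17.0;  Q₃ − Q₂ = 26.0
Q₃ − Q₂ > Q₂ − Q₁ ⇒ the upper half is more spread out ⇒ right-skewed.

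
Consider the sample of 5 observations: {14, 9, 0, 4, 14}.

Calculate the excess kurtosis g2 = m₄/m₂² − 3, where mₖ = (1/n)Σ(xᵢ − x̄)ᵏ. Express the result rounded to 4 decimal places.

x̄ = 8.2000
Σ(xᵢ − x̄)² = 152.8000 ⇒ m₂ = 30.56000
Σ(xᵢ − x̄)⁴ = 7096.0960 ⇒ m₄ = 1419.21920
m₂² = 933.91360
g2 = m₄/m₂² − 3 = 1.51965 − 3 ≈ -1.4804

-1.4804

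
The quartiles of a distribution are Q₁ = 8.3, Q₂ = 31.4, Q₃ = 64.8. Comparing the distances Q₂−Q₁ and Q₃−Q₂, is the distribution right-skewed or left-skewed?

Q₂ − Q₁ = 23.1;  Q₃ − Q₂ = 33.4
Q₃ − Q₂ > Q₂ − Q₁ ⇒ the upper half is more spread out ⇒ right-skewed.

right-skewed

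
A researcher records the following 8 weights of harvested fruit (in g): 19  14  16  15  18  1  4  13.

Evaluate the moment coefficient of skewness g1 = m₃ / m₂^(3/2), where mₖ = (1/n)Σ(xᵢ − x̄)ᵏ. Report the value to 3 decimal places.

x̄ = (19 + 14 + 16 + 15 + 18 + 1 + 4 + 13) / 8 = 12.5000
deviations (xᵢ − x̄): 6.5000, 1.5000, 3.5000, 2.5000, 5.5000, -11.5000, -8.5000, 0.5000
Σ(xᵢ − x̄)² = 298.0000 ⇒ m₂ = 298.0000/8 = 37.25000
Σ(xᵢ − x̄)³ = -1632.0000 ⇒ m₃ = -1632.0000/8 = -204.00000
m₂^(3/2) = 37.25000^(1.5) = 227.34710
g1 = m₃ / m₂^(3/2) = -204.00000 / 227.34710 ≈ -0.897

-0.897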